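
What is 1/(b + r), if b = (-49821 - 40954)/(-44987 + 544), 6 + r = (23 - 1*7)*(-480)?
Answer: -44443/341498123 ≈ -0.00013014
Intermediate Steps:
r = -7686 (r = -6 + (23 - 1*7)*(-480) = -6 + (23 - 7)*(-480) = -6 + 16*(-480) = -6 - 7680 = -7686)
b = 90775/44443 (b = -90775/(-44443) = -90775*(-1/44443) = 90775/44443 ≈ 2.0425)
1/(b + r) = 1/(90775/44443 - 7686) = 1/(-341498123/44443) = -44443/341498123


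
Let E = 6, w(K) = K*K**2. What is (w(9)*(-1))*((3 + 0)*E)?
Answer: -13122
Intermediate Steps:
w(K) = K**3
(w(9)*(-1))*((3 + 0)*E) = (9**3*(-1))*((3 + 0)*6) = (729*(-1))*(3*6) = -729*18 = -13122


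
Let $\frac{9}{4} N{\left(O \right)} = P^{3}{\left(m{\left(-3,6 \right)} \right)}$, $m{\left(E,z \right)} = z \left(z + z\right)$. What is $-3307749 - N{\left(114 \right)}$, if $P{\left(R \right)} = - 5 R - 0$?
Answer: $17428251$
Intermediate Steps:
$m{\left(E,z \right)} = 2 z^{2}$ ($m{\left(E,z \right)} = z 2 z = 2 z^{2}$)
$P{\left(R \right)} = - 5 R$ ($P{\left(R \right)} = - 5 R + 0 = - 5 R$)
$N{\left(O \right)} = -20736000$ ($N{\left(O \right)} = \frac{4 \left(- 5 \cdot 2 \cdot 6^{2}\right)^{3}}{9} = \frac{4 \left(- 5 \cdot 2 \cdot 36\right)^{3}}{9} = \frac{4 \left(\left(-5\right) 72\right)^{3}}{9} = \frac{4 \left(-360\right)^{3}}{9} = \frac{4}{9} \left(-46656000\right) = -20736000$)
$-3307749 - N{\left(114 \right)} = -3307749 - -20736000 = -3307749 + 20736000 = 17428251$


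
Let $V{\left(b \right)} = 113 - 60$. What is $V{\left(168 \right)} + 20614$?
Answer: $20667$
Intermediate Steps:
$V{\left(b \right)} = 53$ ($V{\left(b \right)} = 113 - 60 = 53$)
$V{\left(168 \right)} + 20614 = 53 + 20614 = 20667$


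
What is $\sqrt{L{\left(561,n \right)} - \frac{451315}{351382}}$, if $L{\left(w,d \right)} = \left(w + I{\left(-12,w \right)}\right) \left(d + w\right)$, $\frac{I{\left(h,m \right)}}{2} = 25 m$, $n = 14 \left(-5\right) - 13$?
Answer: $\frac{\sqrt{1688573285156632262}}{351382} \approx 3698.1$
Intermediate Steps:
$n = -83$ ($n = -70 - 13 = -83$)
$I{\left(h,m \right)} = 50 m$ ($I{\left(h,m \right)} = 2 \cdot 25 m = 50 m$)
$L{\left(w,d \right)} = 51 w \left(d + w\right)$ ($L{\left(w,d \right)} = \left(w + 50 w\right) \left(d + w\right) = 51 w \left(d + w\right)$)
$\sqrt{L{\left(561,n \right)} - \frac{451315}{351382}} = \sqrt{51 \cdot 561 \left(-83 + 561\right) - \frac{451315}{351382}} = \sqrt{51 \cdot 561 \cdot 478 - \frac{451315}{351382}} = \sqrt{13676058 - \frac{451315}{351382}} = \sqrt{\frac{4805520160841}{351382}} = \frac{\sqrt{1688573285156632262}}{351382}$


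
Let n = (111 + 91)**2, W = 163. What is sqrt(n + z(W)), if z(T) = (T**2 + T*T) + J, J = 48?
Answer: sqrt(93990) ≈ 306.58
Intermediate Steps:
n = 40804 (n = 202**2 = 40804)
z(T) = 48 + 2*T**2 (z(T) = (T**2 + T*T) + 48 = (T**2 + T**2) + 48 = 2*T**2 + 48 = 48 + 2*T**2)
sqrt(n + z(W)) = sqrt(40804 + (48 + 2*163**2)) = sqrt(40804 + (48 + 2*26569)) = sqrt(40804 + (48 + 53138)) = sqrt(40804 + 53186) = sqrt(93990)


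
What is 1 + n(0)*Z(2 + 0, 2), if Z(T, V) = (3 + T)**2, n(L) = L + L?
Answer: 1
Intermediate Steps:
n(L) = 2*L
1 + n(0)*Z(2 + 0, 2) = 1 + (2*0)*(3 + (2 + 0))**2 = 1 + 0*(3 + 2)**2 = 1 + 0*5**2 = 1 + 0*25 = 1 + 0 = 1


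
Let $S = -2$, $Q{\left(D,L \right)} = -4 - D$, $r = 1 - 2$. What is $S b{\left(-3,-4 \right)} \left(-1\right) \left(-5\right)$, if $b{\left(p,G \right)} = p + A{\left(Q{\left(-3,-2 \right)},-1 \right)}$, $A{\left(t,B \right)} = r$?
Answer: $40$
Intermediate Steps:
$r = -1$ ($r = 1 - 2 = -1$)
$A{\left(t,B \right)} = -1$
$b{\left(p,G \right)} = -1 + p$ ($b{\left(p,G \right)} = p - 1 = -1 + p$)
$S b{\left(-3,-4 \right)} \left(-1\right) \left(-5\right) = - 2 \left(-1 - 3\right) \left(-1\right) \left(-5\right) = \left(-2\right) \left(-4\right) \left(-1\right) \left(-5\right) = 8 \left(-1\right) \left(-5\right) = \left(-8\right) \left(-5\right) = 40$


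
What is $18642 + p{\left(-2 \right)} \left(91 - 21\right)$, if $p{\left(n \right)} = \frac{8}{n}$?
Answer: $18362$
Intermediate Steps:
$18642 + p{\left(-2 \right)} \left(91 - 21\right) = 18642 + \frac{8}{-2} \left(91 - 21\right) = 18642 + 8 \left(- \frac{1}{2}\right) 70 = 18642 - 280 = 18362$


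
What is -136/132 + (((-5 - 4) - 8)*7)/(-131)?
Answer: -527/4323 ≈ -0.12191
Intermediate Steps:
-136/132 + (((-5 - 4) - 8)*7)/(-131) = -136*1/132 + ((-9 - 8)*7)*(-1/131) = -34/33 - 17*7*(-1/131) = -34/33 - 119*(-1/131) = -34/33 + 119/131 = -527/4323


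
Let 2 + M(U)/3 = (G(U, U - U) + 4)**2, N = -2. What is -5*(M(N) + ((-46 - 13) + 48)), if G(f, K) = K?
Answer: -155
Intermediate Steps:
M(U) = 42 (M(U) = -6 + 3*((U - U) + 4)**2 = -6 + 3*(0 + 4)**2 = -6 + 3*4**2 = -6 + 3*16 = -6 + 48 = 42)
-5*(M(N) + ((-46 - 13) + 48)) = -5*(42 + ((-46 - 13) + 48)) = -5*(42 + (-59 + 48)) = -5*(42 - 11) = -5*31 = -155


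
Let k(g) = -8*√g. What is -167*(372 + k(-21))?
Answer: -62124 + 1336*I*√21 ≈ -62124.0 + 6122.3*I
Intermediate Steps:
-167*(372 + k(-21)) = -167*(372 - 8*I*√21) = -62124 + 1336*I*√21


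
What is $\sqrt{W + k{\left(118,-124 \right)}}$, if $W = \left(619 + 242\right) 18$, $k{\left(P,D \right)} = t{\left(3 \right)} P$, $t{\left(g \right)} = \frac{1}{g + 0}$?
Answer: $\frac{2 \sqrt{34959}}{3} \approx 124.65$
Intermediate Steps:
$t{\left(g \right)} = \frac{1}{g}$
$k{\left(P,D \right)} = \frac{P}{3}$
$W = 15498$ ($W = 861 \cdot 18 = 15498$)
$\sqrt{W + k{\left(118,-124 \right)}} = \sqrt{15498 + \frac{1}{3} \cdot 118} = \sqrt{15498 + \frac{118}{3}} = \sqrt{\frac{46612}{3}} = \frac{2 \sqrt{34959}}{3}$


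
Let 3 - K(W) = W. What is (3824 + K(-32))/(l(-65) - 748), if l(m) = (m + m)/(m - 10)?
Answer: -57885/11194 ≈ -5.1711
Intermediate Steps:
l(m) = 2*m/(-10 + m) (l(m) = (2*m)/(-10 + m) = 2*m/(-10 + m))
K(W) = 3 - W
(3824 + K(-32))/(l(-65) - 748) = (3824 + (3 - 1*(-32)))/(2*(-65)/(-10 - 65) - 748) = (3824 + (3 + 32))/(2*(-65)/(-75) - 748) = (3824 + 35)/(2*(-65)*(-1/75) - 748) = 3859/(26/15 - 748) = 3859/(-11194/15) = 3859*(-15/11194) = -57885/11194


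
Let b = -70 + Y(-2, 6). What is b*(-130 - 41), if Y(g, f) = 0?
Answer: 11970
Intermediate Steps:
b = -70 (b = -70 + 0 = -70)
b*(-130 - 41) = -70*(-130 - 41) = -70*(-171) = 11970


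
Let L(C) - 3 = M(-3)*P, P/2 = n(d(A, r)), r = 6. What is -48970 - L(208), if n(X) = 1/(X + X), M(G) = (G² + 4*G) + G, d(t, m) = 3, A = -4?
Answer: -48971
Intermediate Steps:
M(G) = G² + 5*G
n(X) = 1/(2*X)
P = ⅓ (P = 2*((½)/3) = 2*((½)*(⅓)) = 2*(⅙) = ⅓ ≈ 0.33333)
L(C) = 1 (L(C) = 3 - 3*(5 - 3)*(⅓) = 3 - 3*2*(⅓) = 3 - 6*⅓ = 3 - 2 = 1)
-48970 - L(208) = -48970 - 1*1 = -48970 - 1 = -48971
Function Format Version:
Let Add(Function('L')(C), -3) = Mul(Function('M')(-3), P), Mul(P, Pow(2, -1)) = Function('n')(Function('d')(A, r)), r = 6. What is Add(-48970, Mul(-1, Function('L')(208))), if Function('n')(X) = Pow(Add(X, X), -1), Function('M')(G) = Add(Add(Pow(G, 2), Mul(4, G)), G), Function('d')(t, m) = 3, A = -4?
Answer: -48971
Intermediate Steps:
Function('M')(G) = Add(Pow(G, 2), Mul(5, G))
Function('n')(X) = Mul(Rational(1, 2), Pow(X, -1)) (Function('n')(X) = Pow(Mul(2, X), -1) = Mul(Rational(1, 2), Pow(X, -1)))
P = Rational(1, 3) (P = Mul(2, Mul(Rational(1, 2), Pow(3, -1))) = Mul(2, Mul(Rational(1, 2), Rational(1, 3))) = Mul(2, Rational(1, 6)) = Rational(1, 3) ≈ 0.33333)
Function('L')(C) = 1 (Function('L')(C) = Add(3, Mul(Mul(-3, Add(5, -3)), Rational(1, 3))) = Add(3, Mul(Mul(-3, 2), Rational(1, 3))) = Add(3, Mul(-6, Rational(1, 3))) = Add(3, -2) = 1)
Add(-48970, Mul(-1, Function('L')(208))) = Add(-48970, Mul(-1, 1)) = Add(-48970, -1) = -48971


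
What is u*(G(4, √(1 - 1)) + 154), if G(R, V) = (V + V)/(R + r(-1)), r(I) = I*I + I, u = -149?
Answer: -22946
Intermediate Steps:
r(I) = I + I² (r(I) = I² + I = I + I²)
G(R, V) = 2*V/R (G(R, V) = (V + V)/(R - (1 - 1)) = (2*V)/(R - 1*0) = (2*V)/(R + 0) = (2*V)/R = 2*V/R)
u*(G(4, √(1 - 1)) + 154) = -149*(2*√(1 - 1)/4 + 154) = -149*(2*√0*(¼) + 154) = -149*(2*0*(¼) + 154) = -149*(0 + 154) = -149*154 = -22946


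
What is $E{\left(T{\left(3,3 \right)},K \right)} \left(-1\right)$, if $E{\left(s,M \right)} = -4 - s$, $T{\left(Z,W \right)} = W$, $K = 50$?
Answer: $7$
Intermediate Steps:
$E{\left(T{\left(3,3 \right)},K \right)} \left(-1\right) = \left(-4 - 3\right) \left(-1\right) = \left(-7\right) \left(-1\right) = 7$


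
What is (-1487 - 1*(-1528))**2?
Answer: 1681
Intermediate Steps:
(-1487 - 1*(-1528))**2 = (-1487 + 1528)**2 = 41**2 = 1681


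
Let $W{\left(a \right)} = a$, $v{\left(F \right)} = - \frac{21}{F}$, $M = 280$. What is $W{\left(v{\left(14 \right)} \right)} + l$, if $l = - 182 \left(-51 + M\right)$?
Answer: $- \frac{83359}{2} \approx -41680.0$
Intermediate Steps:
$l = -41678$ ($l = - 182 \left(-51 + 280\right) = \left(-182\right) 229 = -41678$)
$W{\left(v{\left(14 \right)} \right)} + l = - \frac{21}{14} - 41678 = \left(-21\right) \frac{1}{14} - 41678 = - \frac{3}{2} - 41678 = - \frac{83359}{2}$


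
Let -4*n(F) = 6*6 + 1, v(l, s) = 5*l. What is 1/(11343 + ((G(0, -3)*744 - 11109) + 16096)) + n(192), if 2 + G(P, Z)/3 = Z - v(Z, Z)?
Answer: -715023/77300 ≈ -9.2500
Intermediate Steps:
G(P, Z) = -6 - 12*Z (G(P, Z) = -6 + 3*(Z - 5*Z) = -6 + 3*(-4*Z) = -6 - 12*Z)
n(F) = -37/4 (n(F) = -(6*6 + 1)/4 = -(36 + 1)/4 = -¼*37 = -37/4)
1/(11343 + ((G(0, -3)*744 - 11109) + 16096)) + n(192) = 1/(11343 + (((-6 - 12*(-3))*744 - 11109) + 16096)) - 37/4 = 1/(11343 + (((-6 + 36)*744 - 11109) + 16096)) - 37/4 = 1/(11343 + ((30*744 - 11109) + 16096)) - 37/4 = 1/(11343 + ((22320 - 11109) + 16096)) - 37/4 = 1/(11343 + (11211 + 16096)) - 37/4 = 1/(11343 + 27307) - 37/4 = 1/38650 - 37/4 = -715023/77300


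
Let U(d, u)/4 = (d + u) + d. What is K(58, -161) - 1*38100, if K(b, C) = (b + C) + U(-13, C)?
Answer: -38951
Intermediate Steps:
U(d, u) = 4*u + 8*d (U(d, u) = 4*((d + u) + d) = 4*(u + 2*d) = 4*u + 8*d)
K(b, C) = -104 + b + 5*C (K(b, C) = (b + C) + (4*C + 8*(-13)) = (C + b) + (4*C - 104) = (C + b) + (-104 + 4*C) = -104 + b + 5*C)
K(58, -161) - 1*38100 = (-104 + 58 + 5*(-161)) - 1*38100 = (-104 + 58 - 805) - 38100 = -851 - 38100 = -38951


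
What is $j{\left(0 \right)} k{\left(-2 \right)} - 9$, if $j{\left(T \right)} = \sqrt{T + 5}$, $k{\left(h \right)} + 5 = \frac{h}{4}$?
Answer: $-9 - \frac{11 \sqrt{5}}{2} \approx -21.298$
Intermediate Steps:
$k{\left(h \right)} = -5 + \frac{h}{4}$
$j{\left(T \right)} = \sqrt{5 + T}$
$j{\left(0 \right)} k{\left(-2 \right)} - 9 = \sqrt{5 + 0} \left(-5 + \frac{1}{4} \left(-2\right)\right) - 9 = \sqrt{5} \left(-5 - \frac{1}{2}\right) - 9 = \sqrt{5} \left(- \frac{11}{2}\right) - 9 = - \frac{11 \sqrt{5}}{2} - 9 = -9 - \frac{11 \sqrt{5}}{2}$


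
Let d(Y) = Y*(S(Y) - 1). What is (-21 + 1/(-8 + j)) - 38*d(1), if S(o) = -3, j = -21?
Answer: 3798/29 ≈ 130.97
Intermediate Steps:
d(Y) = -4*Y (d(Y) = Y*(-3 - 1) = Y*(-4) = -4*Y)
(-21 + 1/(-8 + j)) - 38*d(1) = (-21 + 1/(-8 - 21)) - (-152) = (-21 + 1/(-29)) - 38*(-4) = (-21 - 1/29) + 152 = -610/29 + 152 = 3798/29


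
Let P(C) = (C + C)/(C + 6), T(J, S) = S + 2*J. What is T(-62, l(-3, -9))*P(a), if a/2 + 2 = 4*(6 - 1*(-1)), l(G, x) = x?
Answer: -6916/29 ≈ -238.48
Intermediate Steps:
a = 52 (a = -4 + 2*(4*(6 - 1*(-1))) = -4 + 2*(4*(6 + 1)) = -4 + 2*(4*7) = -4 + 2*28 = -4 + 56 = 52)
P(C) = 2*C/(6 + C) (P(C) = (2*C)/(6 + C) = 2*C/(6 + C))
T(-62, l(-3, -9))*P(a) = (-9 + 2*(-62))*(2*52/(6 + 52)) = (-9 - 124)*(2*52/58) = -266*52/58 = -133*52/29 = -6916/29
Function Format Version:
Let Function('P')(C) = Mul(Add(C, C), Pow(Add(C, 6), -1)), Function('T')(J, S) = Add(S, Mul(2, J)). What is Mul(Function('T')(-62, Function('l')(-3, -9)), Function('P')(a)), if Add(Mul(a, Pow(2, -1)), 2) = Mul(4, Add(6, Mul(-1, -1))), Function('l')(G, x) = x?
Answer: Rational(-6916, 29) ≈ -238.48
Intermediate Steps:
a = 52 (a = Add(-4, Mul(2, Mul(4, Add(6, Mul(-1, -1))))) = Add(-4, Mul(2, Mul(4, Add(6, 1)))) = Add(-4, Mul(2, Mul(4, 7))) = Add(-4, Mul(2, 28)) = Add(-4, 56) = 52)
Function('P')(C) = Mul(2, C, Pow(Add(6, C), -1)) (Function('P')(C) = Mul(Mul(2, C), Pow(Add(6, C), -1)) = Mul(2, C, Pow(Add(6, C), -1)))
Mul(Function('T')(-62, Function('l')(-3, -9)), Function('P')(a)) = Mul(Add(-9, Mul(2, -62)), Mul(2, 52, Pow(Add(6, 52), -1))) = Mul(Add(-9, -124), Mul(2, 52, Pow(58, -1))) = Mul(-133, Mul(2, 52, Rational(1, 58))) = Mul(-133, Rational(52, 29)) = Rational(-6916, 29)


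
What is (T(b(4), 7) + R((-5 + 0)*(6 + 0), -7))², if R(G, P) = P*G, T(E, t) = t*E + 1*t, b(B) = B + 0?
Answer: 60025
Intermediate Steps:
b(B) = B
T(E, t) = t + E*t (T(E, t) = E*t + t = t + E*t)
R(G, P) = G*P
(T(b(4), 7) + R((-5 + 0)*(6 + 0), -7))² = (7*(1 + 4) + ((-5 + 0)*(6 + 0))*(-7))² = (7*5 - 5*6*(-7))² = (35 - 30*(-7))² = (35 + 210)² = 245² = 60025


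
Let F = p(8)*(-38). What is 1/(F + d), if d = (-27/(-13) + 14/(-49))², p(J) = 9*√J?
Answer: -220017889/64165707995471 - 46905273324*√2/64165707995471 ≈ -0.0010372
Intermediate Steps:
d = 26569/8281 (d = (-27*(-1/13) + 14*(-1/49))² = (27/13 - 2/7)² = (163/91)² = 26569/8281 ≈ 3.2084)
F = -684*√2 (F = (9*√8)*(-38) = (9*(2*√2))*(-38) = (18*√2)*(-38) = -684*√2 ≈ -967.32)
1/(F + d) = 1/(-684*√2 + 26569/8281) = 1/(26569/8281 - 684*√2)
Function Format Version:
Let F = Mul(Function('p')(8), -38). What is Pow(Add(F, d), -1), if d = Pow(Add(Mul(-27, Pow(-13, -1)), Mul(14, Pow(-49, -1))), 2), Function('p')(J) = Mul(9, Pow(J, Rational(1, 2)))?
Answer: Add(Rational(-220017889, 64165707995471), Mul(Rational(-46905273324, 64165707995471), Pow(2, Rational(1, 2)))) ≈ -0.0010372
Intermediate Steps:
d = Rational(26569, 8281) (d = Pow(Add(Mul(-27, Rational(-1, 13)), Mul(14, Rational(-1, 49))), 2) = Pow(Add(Rational(27, 13), Rational(-2, 7)), 2) = Pow(Rational(163, 91), 2) = Rational(26569, 8281) ≈ 3.2084)
F = Mul(-684, Pow(2, Rational(1, 2))) (F = Mul(Mul(9, Pow(8, Rational(1, 2))), -38) = Mul(Mul(9, Mul(2, Pow(2, Rational(1, 2)))), -38) = Mul(Mul(18, Pow(2, Rational(1, 2))), -38) = Mul(-684, Pow(2, Rational(1, 2))) ≈ -967.32)
Pow(Add(F, d), -1) = Pow(Add(Mul(-684, Pow(2, Rational(1, 2))), Rational(26569, 8281)), -1) = Pow(Add(Rational(26569, 8281), Mul(-684, Pow(2, Rational(1, 2)))), -1)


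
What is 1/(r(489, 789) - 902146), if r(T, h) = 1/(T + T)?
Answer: -978/882298787 ≈ -1.1085e-6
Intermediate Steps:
r(T, h) = 1/(2*T)
1/(r(489, 789) - 902146) = 1/((1/2)/489 - 902146) = 1/((1/2)*(1/489) - 902146) = 1/(1/978 - 902146) = 1/(-882298787/978) = -978/882298787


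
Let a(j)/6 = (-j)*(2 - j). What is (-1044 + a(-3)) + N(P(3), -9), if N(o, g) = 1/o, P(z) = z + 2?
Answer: -4769/5 ≈ -953.80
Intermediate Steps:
a(j) = -6*j*(2 - j) (a(j) = 6*((-j)*(2 - j)) = 6*(-j*(2 - j)) = -6*j*(2 - j))
P(z) = 2 + z
(-1044 + a(-3)) + N(P(3), -9) = (-1044 + 6*(-3)*(-2 - 3)) + 1/(2 + 3) = (-1044 + 6*(-3)*(-5)) + 1/5 = (-1044 + 90) + 1/5 = -954 + 1/5 = -4769/5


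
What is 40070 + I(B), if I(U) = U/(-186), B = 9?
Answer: 2484337/62 ≈ 40070.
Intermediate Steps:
I(U) = -U/186 (I(U) = U*(-1/186) = -U/186)
40070 + I(B) = 40070 - 1/186*9 = 40070 - 3/62 = 2484337/62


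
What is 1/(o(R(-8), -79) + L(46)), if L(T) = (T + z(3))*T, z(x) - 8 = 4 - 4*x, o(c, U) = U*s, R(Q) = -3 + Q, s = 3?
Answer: 1/1879 ≈ 0.00053220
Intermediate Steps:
o(c, U) = 3*U (o(c, U) = U*3 = 3*U)
z(x) = 12 - 4*x (z(x) = 8 + (4 - 4*x) = 12 - 4*x)
L(T) = T**2 (L(T) = (T + (12 - 4*3))*T = (T + (12 - 12))*T = (T + 0)*T = T*T = T**2)
1/(o(R(-8), -79) + L(46)) = 1/(3*(-79) + 46**2) = 1/(-237 + 2116) = 1/1879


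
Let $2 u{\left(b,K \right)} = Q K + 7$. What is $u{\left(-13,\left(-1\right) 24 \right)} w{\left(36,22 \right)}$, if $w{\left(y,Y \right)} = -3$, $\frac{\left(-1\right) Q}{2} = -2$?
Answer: $\frac{267}{2} \approx 133.5$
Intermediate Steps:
$Q = 4$ ($Q = \left(-2\right) \left(-2\right) = 4$)
$u{\left(b,K \right)} = \frac{7}{2} + 2 K$ ($u{\left(b,K \right)} = \frac{4 K + 7}{2} = \frac{7 + 4 K}{2} = \frac{7}{2} + 2 K$)
$u{\left(-13,\left(-1\right) 24 \right)} w{\left(36,22 \right)} = \left(\frac{7}{2} + 2 \left(\left(-1\right) 24\right)\right) \left(-3\right) = \left(\frac{7}{2} + 2 \left(-24\right)\right) \left(-3\right) = \left(\frac{7}{2} - 48\right) \left(-3\right) = \left(- \frac{89}{2}\right) \left(-3\right) = \frac{267}{2}$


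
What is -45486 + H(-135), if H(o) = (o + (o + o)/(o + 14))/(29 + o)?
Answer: -583387371/12826 ≈ -45485.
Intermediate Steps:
H(o) = (o + 2*o/(14 + o))/(29 + o) (H(o) = (o + (2*o)/(14 + o))/(29 + o) = (o + 2*o/(14 + o))/(29 + o))
-45486 + H(-135) = -45486 - 135*(16 - 135)/(406 + (-135)² + 43*(-135)) = -45486 - 135*(-119)/(406 + 18225 - 5805) = -45486 - 135*(-119)/12826 = -45486 - 135*1/12826*(-119) = -45486 + 16065/12826 = -583387371/12826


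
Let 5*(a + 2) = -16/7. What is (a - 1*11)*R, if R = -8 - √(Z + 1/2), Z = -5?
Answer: 3768/35 + 1413*I*√2/70 ≈ 107.66 + 28.547*I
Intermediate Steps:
a = -86/35 (a = -2 + (-16/7)/5 = -2 + (-16*⅐)/5 = -2 + (⅕)*(-16/7) = -2 - 16/35 = -86/35 ≈ -2.4571)
R = -8 - 3*I*√2/2 (R = -8 - √(-5 + 1/2) = -8 - √(-5 + ½) = -8 - √(-9/2) = -8 - 3*I*√2/2 ≈ -8.0 - 2.1213*I)
(a - 1*11)*R = (-86/35 - 1*11)*(-8 - 3*I*√2/2) = (-86/35 - 11)*(-8 - 3*I*√2/2) = -471*(-8 - 3*I*√2/2)/35 = 3768/35 + 1413*I*√2/70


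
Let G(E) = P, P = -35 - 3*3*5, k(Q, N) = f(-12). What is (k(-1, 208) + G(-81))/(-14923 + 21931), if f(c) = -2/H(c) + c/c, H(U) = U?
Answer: -473/42048 ≈ -0.011249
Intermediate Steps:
f(c) = 1 - 2/c (f(c) = -2/c + c/c = -2/c + 1 = 1 - 2/c)
k(Q, N) = 7/6 (k(Q, N) = (-2 - 12)/(-12) = -1/12*(-14) = 7/6)
P = -80 (P = -35 - 9*5 = -35 - 1*45 = -35 - 45 = -80)
G(E) = -80
(k(-1, 208) + G(-81))/(-14923 + 21931) = (7/6 - 80)/(-14923 + 21931) = -473/6/7008 = -473/6*1/7008 = -473/42048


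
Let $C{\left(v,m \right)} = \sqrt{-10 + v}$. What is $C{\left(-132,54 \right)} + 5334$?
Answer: $5334 + i \sqrt{142} \approx 5334.0 + 11.916 i$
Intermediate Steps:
$C{\left(-132,54 \right)} + 5334 = \sqrt{-10 - 132} + 5334 = \sqrt{-142} + 5334 = i \sqrt{142} + 5334 = 5334 + i \sqrt{142}$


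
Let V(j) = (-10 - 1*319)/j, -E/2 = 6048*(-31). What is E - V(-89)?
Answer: 33372535/89 ≈ 3.7497e+5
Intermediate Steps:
E = 374976 (E = -12096*(-31) = -2*(-187488) = 374976)
V(j) = -329/j (V(j) = (-10 - 319)/j = -329/j)
E - V(-89) = 374976 - (-329)/(-89) = 374976 - (-329)*(-1)/89 = 374976 - 1*329/89 = 374976 - 329/89 = 33372535/89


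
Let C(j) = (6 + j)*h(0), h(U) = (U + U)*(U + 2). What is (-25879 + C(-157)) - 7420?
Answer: -33299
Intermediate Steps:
h(U) = 2*U*(2 + U) (h(U) = (2*U)*(2 + U) = 2*U*(2 + U))
C(j) = 0 (C(j) = (6 + j)*(2*0*(2 + 0)) = (6 + j)*(2*0*2) = (6 + j)*0 = 0)
(-25879 + C(-157)) - 7420 = (-25879 + 0) - 7420 = -25879 - 7420 = -33299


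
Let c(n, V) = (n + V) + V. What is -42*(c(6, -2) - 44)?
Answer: 1764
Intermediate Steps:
c(n, V) = n + 2*V (c(n, V) = (V + n) + V = n + 2*V)
-42*(c(6, -2) - 44) = -42*((6 + 2*(-2)) - 44) = -42*((6 - 4) - 44) = -42*(2 - 44) = -42*(-42) = 1764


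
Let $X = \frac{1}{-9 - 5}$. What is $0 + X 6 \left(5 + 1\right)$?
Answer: $- \frac{18}{7} \approx -2.5714$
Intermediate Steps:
$X = - \frac{1}{14}$ ($X = \frac{1}{-14} = - \frac{1}{14} \approx -0.071429$)
$0 + X 6 \left(5 + 1\right) = 0 - \frac{6 \left(5 + 1\right)}{14} = 0 - \frac{6 \cdot 6}{14} = 0 - \frac{18}{7} = - \frac{18}{7}$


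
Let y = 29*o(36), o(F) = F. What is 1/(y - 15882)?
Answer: -1/14838 ≈ -6.7395e-5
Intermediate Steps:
y = 1044 (y = 29*36 = 1044)
1/(y - 15882) = 1/(1044 - 15882) = 1/(-14838) = -1/14838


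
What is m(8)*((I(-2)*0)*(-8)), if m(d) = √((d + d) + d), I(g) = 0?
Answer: 0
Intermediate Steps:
m(d) = √3*√d (m(d) = √(2*d + d) = √(3*d) = √3*√d)
m(8)*((I(-2)*0)*(-8)) = (√3*√8)*((0*0)*(-8)) = (√3*(2*√2))*(0*(-8)) = (2*√6)*0 = 0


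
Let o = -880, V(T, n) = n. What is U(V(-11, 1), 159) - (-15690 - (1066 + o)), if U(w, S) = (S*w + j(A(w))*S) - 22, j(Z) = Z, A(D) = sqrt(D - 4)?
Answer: 16013 + 159*I*sqrt(3) ≈ 16013.0 + 275.4*I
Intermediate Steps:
A(D) = sqrt(-4 + D)
U(w, S) = -22 + S*w + S*sqrt(-4 + w) (U(w, S) = (S*w + sqrt(-4 + w)*S) - 22 = (S*w + S*sqrt(-4 + w)) - 22 = -22 + S*w + S*sqrt(-4 + w))
U(V(-11, 1), 159) - (-15690 - (1066 + o)) = (-22 + 159*1 + 159*sqrt(-4 + 1)) - (-15690 - (1066 - 880)) = (-22 + 159 + 159*sqrt(-3)) - (-15690 - 1*186) = (-22 + 159 + 159*(I*sqrt(3))) - (-15690 - 186) = (-22 + 159 + 159*I*sqrt(3)) - 1*(-15876) = (137 + 159*I*sqrt(3)) + 15876 = 16013 + 159*I*sqrt(3)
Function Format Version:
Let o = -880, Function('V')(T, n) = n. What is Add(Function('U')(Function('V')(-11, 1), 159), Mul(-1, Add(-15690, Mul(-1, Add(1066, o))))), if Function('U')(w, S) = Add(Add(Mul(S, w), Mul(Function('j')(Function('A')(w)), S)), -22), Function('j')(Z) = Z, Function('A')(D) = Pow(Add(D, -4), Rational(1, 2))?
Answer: Add(16013, Mul(159, I, Pow(3, Rational(1, 2)))) ≈ Add(16013., Mul(275.40, I))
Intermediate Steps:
Function('A')(D) = Pow(Add(-4, D), Rational(1, 2))
Function('U')(w, S) = Add(-22, Mul(S, w), Mul(S, Pow(Add(-4, w), Rational(1, 2)))) (Function('U')(w, S) = Add(Add(Mul(S, w), Mul(Pow(Add(-4, w), Rational(1, 2)), S)), -22) = Add(Add(Mul(S, w), Mul(S, Pow(Add(-4, w), Rational(1, 2)))), -22) = Add(-22, Mul(S, w), Mul(S, Pow(Add(-4, w), Rational(1, 2)))))
Add(Function('U')(Function('V')(-11, 1), 159), Mul(-1, Add(-15690, Mul(-1, Add(1066, o))))) = Add(Add(-22, Mul(159, 1), Mul(159, Pow(Add(-4, 1), Rational(1, 2)))), Mul(-1, Add(-15690, Mul(-1, Add(1066, -880))))) = Add(Add(-22, 159, Mul(159, Pow(-3, Rational(1, 2)))), Mul(-1, Add(-15690, Mul(-1, 186)))) = Add(Add(-22, 159, Mul(159, Mul(I, Pow(3, Rational(1, 2))))), Mul(-1, Add(-15690, -186))) = Add(Add(-22, 159, Mul(159, I, Pow(3, Rational(1, 2)))), Mul(-1, -15876)) = Add(Add(137, Mul(159, I, Pow(3, Rational(1, 2)))), 15876) = Add(16013, Mul(159, I, Pow(3, Rational(1, 2))))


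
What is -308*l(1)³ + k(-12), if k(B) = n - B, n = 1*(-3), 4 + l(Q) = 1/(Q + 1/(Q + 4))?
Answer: 528629/54 ≈ 9789.4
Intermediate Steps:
l(Q) = -4 + 1/(Q + 1/(4 + Q)) (l(Q) = -4 + 1/(Q + 1/(Q + 4)) = -4 + 1/(Q + 1/(4 + Q)))
n = -3
k(B) = -3 - B
-308*l(1)³ + k(-12) = -308*(-(15 + 4*1)³/(1 + 1² + 4*1)³) + (-3 - 1*(-12)) = -308*(-(15 + 4)³/(1 + 1 + 4)³) + (-3 + 12) = -308*(-1*1*19/6)³ + 9 = -308*(-1*1*⅙*19)³ + 9 = -308*(-19/6)³ + 9 = -308*(-6859/216) + 9 = 528143/54 + 9 = 528629/54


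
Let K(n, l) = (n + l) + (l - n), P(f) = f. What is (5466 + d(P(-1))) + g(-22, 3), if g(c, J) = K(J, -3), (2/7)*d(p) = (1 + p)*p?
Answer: 5460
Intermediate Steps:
K(n, l) = 2*l (K(n, l) = (l + n) + (l - n) = 2*l)
d(p) = 7*p*(1 + p)/2 (d(p) = 7*((1 + p)*p)/2 = 7*(p*(1 + p))/2 = 7*p*(1 + p)/2)
g(c, J) = -6 (g(c, J) = 2*(-3) = -6)
(5466 + d(P(-1))) + g(-22, 3) = (5466 + (7/2)*(-1)*(1 - 1)) - 6 = (5466 + (7/2)*(-1)*0) - 6 = (5466 + 0) - 6 = 5466 - 6 = 5460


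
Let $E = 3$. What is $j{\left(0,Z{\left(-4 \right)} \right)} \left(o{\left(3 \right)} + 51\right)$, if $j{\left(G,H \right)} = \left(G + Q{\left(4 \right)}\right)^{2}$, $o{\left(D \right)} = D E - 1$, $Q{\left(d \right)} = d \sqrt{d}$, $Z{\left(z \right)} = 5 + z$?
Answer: $3776$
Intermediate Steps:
$Q{\left(d \right)} = d^{\frac{3}{2}}$
$o{\left(D \right)} = -1 + 3 D$ ($o{\left(D \right)} = D 3 - 1 = 3 D - 1 = -1 + 3 D$)
$j{\left(G,H \right)} = \left(8 + G\right)^{2}$ ($j{\left(G,H \right)} = \left(G + 4^{\frac{3}{2}}\right)^{2} = \left(G + 8\right)^{2} = \left(8 + G\right)^{2}$)
$j{\left(0,Z{\left(-4 \right)} \right)} \left(o{\left(3 \right)} + 51\right) = \left(8 + 0\right)^{2} \left(\left(-1 + 3 \cdot 3\right) + 51\right) = 8^{2} \left(\left(-1 + 9\right) + 51\right) = 64 \left(8 + 51\right) = 64 \cdot 59 = 3776$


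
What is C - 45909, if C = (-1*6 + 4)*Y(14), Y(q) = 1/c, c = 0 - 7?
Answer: -321361/7 ≈ -45909.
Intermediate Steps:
c = -7
Y(q) = -⅐ (Y(q) = 1/(-7) = -⅐)
C = 2/7 (C = (-1*6 + 4)*(-⅐) = (-6 + 4)*(-⅐) = -2*(-⅐) = 2/7 ≈ 0.28571)
C - 45909 = 2/7 - 45909 = -321361/7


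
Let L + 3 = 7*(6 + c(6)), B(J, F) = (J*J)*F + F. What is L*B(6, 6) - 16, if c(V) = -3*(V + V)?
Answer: -47302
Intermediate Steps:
c(V) = -6*V
B(J, F) = F + F*J² (B(J, F) = J²*F + F = F*J² + F = F + F*J²)
L = -213 (L = -3 + 7*(6 - 6*6) = -3 + 7*(6 - 36) = -3 + 7*(-30) = -3 - 210 = -213)
L*B(6, 6) - 16 = -1278*(1 + 6²) - 16 = -1278*(1 + 36) - 16 = -1278*37 - 16 = -213*222 - 16 = -47286 - 16 = -47302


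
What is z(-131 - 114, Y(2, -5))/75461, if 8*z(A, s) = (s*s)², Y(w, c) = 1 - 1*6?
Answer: 625/603688 ≈ 0.0010353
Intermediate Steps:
Y(w, c) = -5 (Y(w, c) = 1 - 6 = -5)
z(A, s) = s⁴/8 (z(A, s) = (s*s)²/8 = (s²)²/8 = s⁴/8)
z(-131 - 114, Y(2, -5))/75461 = ((⅛)*(-5)⁴)/75461 = ((⅛)*625)*(1/75461) = (625/8)*(1/75461) = 625/603688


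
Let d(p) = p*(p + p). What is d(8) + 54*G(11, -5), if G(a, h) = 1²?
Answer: 182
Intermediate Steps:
G(a, h) = 1
d(p) = 2*p² (d(p) = p*(2*p) = 2*p²)
d(8) + 54*G(11, -5) = 2*8² + 54*1 = 2*64 + 54 = 128 + 54 = 182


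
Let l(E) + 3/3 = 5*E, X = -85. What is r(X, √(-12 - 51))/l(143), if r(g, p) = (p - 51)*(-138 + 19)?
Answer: 17/2 - I*√7/2 ≈ 8.5 - 1.3229*I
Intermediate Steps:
l(E) = -1 + 5*E
r(g, p) = 6069 - 119*p (r(g, p) = (-51 + p)*(-119) = 6069 - 119*p)
r(X, √(-12 - 51))/l(143) = (6069 - 119*√(-12 - 51))/(-1 + 5*143) = (6069 - 357*I*√7)/(-1 + 715) = (6069 - 357*I*√7)/714 = (6069 - 357*I*√7)*(1/714) = 17/2 - I*√7/2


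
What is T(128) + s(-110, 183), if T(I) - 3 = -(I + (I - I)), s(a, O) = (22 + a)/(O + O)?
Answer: -22919/183 ≈ -125.24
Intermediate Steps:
s(a, O) = (22 + a)/(2*O) (s(a, O) = (22 + a)/((2*O)) = (22 + a)*(1/(2*O)) = (22 + a)/(2*O))
T(I) = 3 - I (T(I) = 3 - (I + (I - I)) = 3 - (I + 0) = 3 - I)
T(128) + s(-110, 183) = (3 - 1*128) + (1/2)*(22 - 110)/183 = (3 - 128) + (1/2)*(1/183)*(-88) = -125 - 44/183 = -22919/183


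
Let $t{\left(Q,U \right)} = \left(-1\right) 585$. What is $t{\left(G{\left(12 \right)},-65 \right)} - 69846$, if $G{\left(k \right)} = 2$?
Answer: $-70431$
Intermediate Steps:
$t{\left(Q,U \right)} = -585$
$t{\left(G{\left(12 \right)},-65 \right)} - 69846 = -585 - 69846 = -70431$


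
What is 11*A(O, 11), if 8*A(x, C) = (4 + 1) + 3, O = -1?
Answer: 11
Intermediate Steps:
A(x, C) = 1 (A(x, C) = ((4 + 1) + 3)/8 = (5 + 3)/8 = (1/8)*8 = 1)
11*A(O, 11) = 11*1 = 11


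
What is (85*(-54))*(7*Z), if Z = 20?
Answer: -642600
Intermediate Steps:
(85*(-54))*(7*Z) = (85*(-54))*(7*20) = -4590*140 = -642600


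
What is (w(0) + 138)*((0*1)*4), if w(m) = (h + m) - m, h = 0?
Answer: 0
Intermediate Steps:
w(m) = 0 (w(m) = (0 + m) - m = m - m = 0)
(w(0) + 138)*((0*1)*4) = (0 + 138)*((0*1)*4) = 138*(0*4) = 138*0 = 0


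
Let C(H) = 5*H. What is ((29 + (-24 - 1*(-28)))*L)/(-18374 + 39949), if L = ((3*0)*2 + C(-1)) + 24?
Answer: 627/21575 ≈ 0.029061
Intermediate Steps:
L = 19 (L = ((3*0)*2 + 5*(-1)) + 24 = (0*2 - 5) + 24 = (0 - 5) + 24 = -5 + 24 = 19)
((29 + (-24 - 1*(-28)))*L)/(-18374 + 39949) = ((29 + (-24 - 1*(-28)))*19)/(-18374 + 39949) = ((29 + (-24 + 28))*19)/21575 = ((29 + 4)*19)*(1/21575) = (33*19)*(1/21575) = 627*(1/21575) = 627/21575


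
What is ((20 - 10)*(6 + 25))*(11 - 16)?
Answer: -1550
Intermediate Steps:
((20 - 10)*(6 + 25))*(11 - 16) = (10*31)*(-5) = 310*(-5) = -1550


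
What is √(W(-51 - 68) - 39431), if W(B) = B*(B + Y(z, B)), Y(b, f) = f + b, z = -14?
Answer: I*√9443 ≈ 97.175*I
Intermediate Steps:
Y(b, f) = b + f
W(B) = B*(-14 + 2*B) (W(B) = B*(B + (-14 + B)) = B*(-14 + 2*B))
√(W(-51 - 68) - 39431) = √(2*(-51 - 68)*(-7 + (-51 - 68)) - 39431) = √(2*(-119)*(-7 - 119) - 39431) = √(2*(-119)*(-126) - 39431) = √(29988 - 39431) = √(-9443) = I*√9443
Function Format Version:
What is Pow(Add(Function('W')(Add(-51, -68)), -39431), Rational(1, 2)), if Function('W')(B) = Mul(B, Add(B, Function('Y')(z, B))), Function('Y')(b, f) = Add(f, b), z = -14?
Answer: Mul(I, Pow(9443, Rational(1, 2))) ≈ Mul(97.175, I)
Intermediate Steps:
Function('Y')(b, f) = Add(b, f)
Function('W')(B) = Mul(B, Add(-14, Mul(2, B))) (Function('W')(B) = Mul(B, Add(B, Add(-14, B))) = Mul(B, Add(-14, Mul(2, B))))
Pow(Add(Function('W')(Add(-51, -68)), -39431), Rational(1, 2)) = Pow(Add(Mul(2, Add(-51, -68), Add(-7, Add(-51, -68))), -39431), Rational(1, 2)) = Pow(Add(Mul(2, -119, Add(-7, -119)), -39431), Rational(1, 2)) = Pow(Add(Mul(2, -119, -126), -39431), Rational(1, 2)) = Pow(Add(29988, -39431), Rational(1, 2)) = Pow(-9443, Rational(1, 2)) = Mul(I, Pow(9443, Rational(1, 2)))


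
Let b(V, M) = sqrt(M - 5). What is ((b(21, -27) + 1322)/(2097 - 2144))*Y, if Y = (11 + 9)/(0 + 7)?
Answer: -26440/329 - 80*I*sqrt(2)/329 ≈ -80.365 - 0.34388*I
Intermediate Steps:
Y = 20/7 ≈ 2.8571
b(V, M) = sqrt(-5 + M)
((b(21, -27) + 1322)/(2097 - 2144))*Y = ((sqrt(-5 - 27) + 1322)/(2097 - 2144))*(20/7) = ((sqrt(-32) + 1322)/(-47))*(20/7) = ((4*I*sqrt(2) + 1322)*(-1/47))*(20/7) = ((1322 + 4*I*sqrt(2))*(-1/47))*(20/7) = (-1322/47 - 4*I*sqrt(2)/47)*(20/7) = -26440/329 - 80*I*sqrt(2)/329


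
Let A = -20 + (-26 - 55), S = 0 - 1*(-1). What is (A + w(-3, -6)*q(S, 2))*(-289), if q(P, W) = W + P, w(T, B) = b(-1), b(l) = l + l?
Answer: 30923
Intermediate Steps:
b(l) = 2*l
w(T, B) = -2 (w(T, B) = 2*(-1) = -2)
S = 1 (S = 0 + 1 = 1)
q(P, W) = P + W
A = -101 (A = -20 - 81 = -101)
(A + w(-3, -6)*q(S, 2))*(-289) = (-101 - 2*(1 + 2))*(-289) = (-101 - 2*3)*(-289) = (-101 - 6)*(-289) = -107*(-289) = 30923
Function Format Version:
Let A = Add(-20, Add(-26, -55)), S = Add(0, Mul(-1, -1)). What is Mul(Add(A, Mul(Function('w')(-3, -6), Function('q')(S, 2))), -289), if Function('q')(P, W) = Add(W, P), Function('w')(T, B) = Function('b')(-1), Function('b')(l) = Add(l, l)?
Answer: 30923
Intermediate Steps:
Function('b')(l) = Mul(2, l)
Function('w')(T, B) = -2 (Function('w')(T, B) = Mul(2, -1) = -2)
S = 1 (S = Add(0, 1) = 1)
Function('q')(P, W) = Add(P, W)
A = -101 (A = Add(-20, -81) = -101)
Mul(Add(A, Mul(Function('w')(-3, -6), Function('q')(S, 2))), -289) = Mul(Add(-101, Mul(-2, Add(1, 2))), -289) = Mul(Add(-101, Mul(-2, 3)), -289) = Mul(Add(-101, -6), -289) = Mul(-107, -289) = 30923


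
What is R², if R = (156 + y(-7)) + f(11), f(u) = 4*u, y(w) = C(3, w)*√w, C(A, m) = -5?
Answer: 39825 - 2000*I*√7 ≈ 39825.0 - 5291.5*I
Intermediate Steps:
y(w) = -5*√w
R = 200 - 5*I*√7 (R = (156 - 5*I*√7) + 4*11 = (156 - 5*I*√7) + 44 = 200 - 5*I*√7 ≈ 200.0 - 13.229*I)
R² = (200 - 5*I*√7)²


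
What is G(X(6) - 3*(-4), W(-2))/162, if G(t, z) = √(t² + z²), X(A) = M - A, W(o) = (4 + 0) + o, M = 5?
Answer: 5*√5/162 ≈ 0.069014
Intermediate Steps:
W(o) = 4 + o
X(A) = 5 - A
G(X(6) - 3*(-4), W(-2))/162 = √(((5 - 1*6) - 3*(-4))² + (4 - 2)²)/162 = √(((5 - 6) + 12)² + 2²)*(1/162) = √((-1 + 12)² + 4)*(1/162) = √(11² + 4)*(1/162) = √(121 + 4)*(1/162) = √125*(1/162) = (5*√5)*(1/162) = 5*√5/162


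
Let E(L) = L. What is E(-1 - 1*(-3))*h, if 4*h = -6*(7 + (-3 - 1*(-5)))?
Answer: -27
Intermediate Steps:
h = -27/2 (h = (-6*(7 + (-3 - 1*(-5))))/4 = (-6*(7 + (-3 + 5)))/4 = (-6*(7 + 2))/4 = (-6*9)/4 = (¼)*(-54) = -27/2 ≈ -13.500)
E(-1 - 1*(-3))*h = (-1 - 1*(-3))*(-27/2) = (-1 + 3)*(-27/2) = 2*(-27/2) = -27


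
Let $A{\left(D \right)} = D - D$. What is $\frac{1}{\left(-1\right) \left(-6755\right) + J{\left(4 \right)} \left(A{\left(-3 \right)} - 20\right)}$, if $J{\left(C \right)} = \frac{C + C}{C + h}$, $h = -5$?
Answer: $\frac{1}{6915} \approx 0.00014461$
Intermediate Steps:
$A{\left(D \right)} = 0$
$J{\left(C \right)} = \frac{2 C}{-5 + C}$ ($J{\left(C \right)} = \frac{C + C}{C - 5} = \frac{2 C}{-5 + C}$)
$\frac{1}{\left(-1\right) \left(-6755\right) + J{\left(4 \right)} \left(A{\left(-3 \right)} - 20\right)} = \frac{1}{\left(-1\right) \left(-6755\right) + 2 \cdot 4 \frac{1}{-5 + 4} \left(0 - 20\right)} = \frac{1}{6755 + 2 \cdot 4 \frac{1}{-1} \left(-20\right)} = \frac{1}{6755 + 2 \cdot 4 \left(-1\right) \left(-20\right)} = \frac{1}{6755 - -160} = \frac{1}{6755 + 160} = \frac{1}{6915}$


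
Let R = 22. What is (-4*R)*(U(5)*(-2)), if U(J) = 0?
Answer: 0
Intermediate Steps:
(-4*R)*(U(5)*(-2)) = (-4*22)*(0*(-2)) = -88*0 = 0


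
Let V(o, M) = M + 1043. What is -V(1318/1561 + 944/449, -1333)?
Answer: 290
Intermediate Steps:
V(o, M) = 1043 + M
-V(1318/1561 + 944/449, -1333) = -(1043 - 1333) = -1*(-290) = 290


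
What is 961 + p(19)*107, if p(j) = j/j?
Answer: 1068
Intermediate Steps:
p(j) = 1
961 + p(19)*107 = 961 + 1*107 = 961 + 107 = 1068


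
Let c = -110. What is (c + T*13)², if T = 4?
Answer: 3364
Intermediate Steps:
(c + T*13)² = (-110 + 4*13)² = (-110 + 52)² = (-58)² = 3364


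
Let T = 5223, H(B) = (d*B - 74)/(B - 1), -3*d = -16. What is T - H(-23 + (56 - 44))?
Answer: 93815/18 ≈ 5211.9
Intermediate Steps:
d = 16/3 (d = -⅓*(-16) = 16/3 ≈ 5.3333)
H(B) = (-74 + 16*B/3)/(-1 + B) (H(B) = (16*B/3 - 74)/(B - 1) = (-74 + 16*B/3)/(-1 + B))
T - H(-23 + (56 - 44)) = 5223 - 2*(-111 + 8*(-23 + (56 - 44)))/(3*(-1 + (-23 + (56 - 44)))) = 5223 - 2*(-111 + 8*(-23 + 12))/(3*(-1 + (-23 + 12))) = 5223 - 2*(-111 + 8*(-11))/(3*(-1 - 11)) = 5223 - 2*(-111 - 88)/(3*(-12)) = 5223 - 2*(-1)*(-199)/(3*12) = 5223 - 1*199/18 = 5223 - 199/18 = 93815/18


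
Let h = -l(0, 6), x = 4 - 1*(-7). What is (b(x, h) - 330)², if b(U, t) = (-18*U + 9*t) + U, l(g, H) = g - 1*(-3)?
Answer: 295936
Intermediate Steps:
x = 11 (x = 4 + 7 = 11)
l(g, H) = 3 + g (l(g, H) = g + 3 = 3 + g)
h = -3 (h = -(3 + 0) = -1*3 = -3)
b(U, t) = -17*U + 9*t
(b(x, h) - 330)² = ((-17*11 + 9*(-3)) - 330)² = ((-187 - 27) - 330)² = (-214 - 330)² = (-544)² = 295936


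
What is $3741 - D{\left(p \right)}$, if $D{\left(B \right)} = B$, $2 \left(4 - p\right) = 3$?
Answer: $\frac{7477}{2} \approx 3738.5$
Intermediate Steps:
$p = \frac{5}{2}$ ($p = 4 - \frac{3}{2} = \frac{5}{2} \approx 2.5$)
$3741 - D{\left(p \right)} = 3741 - \frac{5}{2} = \frac{7477}{2}$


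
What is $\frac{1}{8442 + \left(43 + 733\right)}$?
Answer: $\frac{1}{9218} \approx 0.00010848$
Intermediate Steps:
$\frac{1}{8442 + \left(43 + 733\right)} = \frac{1}{8442 + 776} = \frac{1}{9218}$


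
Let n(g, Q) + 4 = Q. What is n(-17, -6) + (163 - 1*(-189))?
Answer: 342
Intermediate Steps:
n(g, Q) = -4 + Q
n(-17, -6) + (163 - 1*(-189)) = (-4 - 6) + (163 - 1*(-189)) = -10 + (163 + 189) = -10 + 352 = 342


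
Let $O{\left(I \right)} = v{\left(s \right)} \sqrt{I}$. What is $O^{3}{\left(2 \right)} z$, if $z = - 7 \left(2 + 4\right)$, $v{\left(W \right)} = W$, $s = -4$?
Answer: $5376 \sqrt{2} \approx 7602.8$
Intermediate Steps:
$z = -42$ ($z = \left(-7\right) 6 = -42$)
$O{\left(I \right)} = - 4 \sqrt{I}$
$O^{3}{\left(2 \right)} z = \left(- 4 \sqrt{2}\right)^{3} \left(-42\right) = - 128 \sqrt{2} \left(-42\right) = 5376 \sqrt{2}$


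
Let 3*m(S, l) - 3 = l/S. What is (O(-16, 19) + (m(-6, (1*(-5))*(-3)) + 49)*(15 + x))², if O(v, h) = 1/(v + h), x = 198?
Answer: 3948488569/36 ≈ 1.0968e+8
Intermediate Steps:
m(S, l) = 1 + l/(3*S) (m(S, l) = 1 + (l/S)/3 = 1 + l/(3*S))
O(v, h) = 1/(h + v)
(O(-16, 19) + (m(-6, (1*(-5))*(-3)) + 49)*(15 + x))² = (1/(19 - 16) + ((-6 + ((1*(-5))*(-3))/3)/(-6) + 49)*(15 + 198))² = (1/3 + (-(-6 + (-5*(-3))/3)/6 + 49)*213)² = (⅓ + (-(-6 + (⅓)*15)/6 + 49)*213)² = (⅓ + (-(-6 + 5)/6 + 49)*213)² = (⅓ + (-⅙*(-1) + 49)*213)² = (⅓ + (⅙ + 49)*213)² = (⅓ + (295/6)*213)² = (⅓ + 20945/2)² = (62837/6)² = 3948488569/36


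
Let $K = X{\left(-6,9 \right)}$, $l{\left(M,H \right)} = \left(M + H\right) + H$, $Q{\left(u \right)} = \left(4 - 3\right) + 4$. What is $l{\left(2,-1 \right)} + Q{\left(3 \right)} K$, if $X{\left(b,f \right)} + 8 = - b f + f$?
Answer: $275$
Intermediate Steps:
$Q{\left(u \right)} = 5$ ($Q{\left(u \right)} = 1 + 4 = 5$)
$l{\left(M,H \right)} = M + 2 H$ ($l{\left(M,H \right)} = \left(H + M\right) + H = M + 2 H$)
$X{\left(b,f \right)} = -8 + f - b f$ ($X{\left(b,f \right)} = -8 + \left(- b f + f\right) = -8 - \left(- f + b f\right) = -8 + f - b f$)
$K = 55$ ($K = -8 + 9 - \left(-6\right) 9 = -8 + 9 + 54 = 55$)
$l{\left(2,-1 \right)} + Q{\left(3 \right)} K = \left(2 + 2 \left(-1\right)\right) + 5 \cdot 55 = \left(2 - 2\right) + 275 = 0 + 275 = 275$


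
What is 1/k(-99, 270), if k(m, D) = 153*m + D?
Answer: -1/14877 ≈ -6.7218e-5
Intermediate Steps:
k(m, D) = D + 153*m
1/k(-99, 270) = 1/(270 + 153*(-99)) = 1/(270 - 15147) = 1/(-14877) = -1/14877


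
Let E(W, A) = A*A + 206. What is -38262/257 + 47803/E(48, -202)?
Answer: -1556839249/10539570 ≈ -147.71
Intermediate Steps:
E(W, A) = 206 + A² (E(W, A) = A² + 206 = 206 + A²)
-38262/257 + 47803/E(48, -202) = -38262/257 + 47803/(206 + (-202)²) = -38262*1/257 + 47803/(206 + 40804) = -38262/257 + 47803/41010 = -1556839249/10539570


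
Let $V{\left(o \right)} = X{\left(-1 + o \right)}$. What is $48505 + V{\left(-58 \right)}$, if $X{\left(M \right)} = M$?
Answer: $48446$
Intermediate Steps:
$V{\left(o \right)} = -1 + o$
$48505 + V{\left(-58 \right)} = 48505 - 59 = 48446$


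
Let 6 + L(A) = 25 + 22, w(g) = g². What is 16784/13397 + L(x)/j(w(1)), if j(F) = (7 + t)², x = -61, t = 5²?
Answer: 17736093/13718528 ≈ 1.2929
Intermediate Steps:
t = 25
j(F) = 1024 (j(F) = (7 + 25)² = 32² = 1024)
L(A) = 41 (L(A) = -6 + (25 + 22) = -6 + 47 = 41)
16784/13397 + L(x)/j(w(1)) = 16784/13397 + 41/1024 = 17736093/13718528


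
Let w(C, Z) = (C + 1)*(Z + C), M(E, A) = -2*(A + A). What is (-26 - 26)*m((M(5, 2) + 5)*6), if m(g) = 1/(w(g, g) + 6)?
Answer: -26/309 ≈ -0.084142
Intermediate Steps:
M(E, A) = -4*A
w(C, Z) = (1 + C)*(C + Z)
m(g) = 1/(6 + 2*g + 2*g**2) (m(g) = 1/((g + g + g**2 + g*g) + 6) = 1/((g + g + g**2 + g**2) + 6) = 1/((2*g + 2*g**2) + 6) = 1/(6 + 2*g + 2*g**2))
(-26 - 26)*m((M(5, 2) + 5)*6) = (-26 - 26)*(1/(2*(3 + (-4*2 + 5)*6 + ((-4*2 + 5)*6)**2))) = -26/(3 + (-8 + 5)*6 + ((-8 + 5)*6)**2) = -26/(3 - 3*6 + (-3*6)**2) = -26/(3 - 18 + (-18)**2) = -26/(3 - 18 + 324) = -26/309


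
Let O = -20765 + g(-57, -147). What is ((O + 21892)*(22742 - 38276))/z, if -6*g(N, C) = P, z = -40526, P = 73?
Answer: 17317821/40526 ≈ 427.33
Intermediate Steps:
g(N, C) = -73/6 (g(N, C) = -1/6*73 = -73/6)
O = -124663/6 (O = -20765 - 73/6 = -124663/6 ≈ -20777.)
((O + 21892)*(22742 - 38276))/z = ((-124663/6 + 21892)*(22742 - 38276))/(-40526) = ((6689/6)*(-15534))*(-1/40526) = -17317821*(-1/40526) = 17317821/40526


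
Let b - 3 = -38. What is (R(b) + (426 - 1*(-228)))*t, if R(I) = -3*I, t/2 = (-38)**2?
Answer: 2191992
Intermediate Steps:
b = -35 (b = 3 - 38 = -35)
t = 2888 (t = 2*(-38)**2 = 2*1444 = 2888)
(R(b) + (426 - 1*(-228)))*t = (-3*(-35) + (426 - 1*(-228)))*2888 = (105 + (426 + 228))*2888 = (105 + 654)*2888 = 759*2888 = 2191992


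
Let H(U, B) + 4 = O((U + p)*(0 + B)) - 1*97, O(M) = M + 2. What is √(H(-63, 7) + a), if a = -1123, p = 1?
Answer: 6*I*√46 ≈ 40.694*I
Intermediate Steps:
O(M) = 2 + M
H(U, B) = -99 + B*(1 + U) (H(U, B) = -4 + ((2 + (U + 1)*(0 + B)) - 1*97) = -4 + ((2 + (1 + U)*B) - 97) = -4 + ((2 + B*(1 + U)) - 97) = -4 + (-95 + B*(1 + U)) = -99 + B*(1 + U))
√(H(-63, 7) + a) = √((-99 + 7*(1 - 63)) - 1123) = √((-99 + 7*(-62)) - 1123) = √((-99 - 434) - 1123) = √(-533 - 1123) = √(-1656) = 6*I*√46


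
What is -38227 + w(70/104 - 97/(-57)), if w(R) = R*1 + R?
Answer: -56645375/1482 ≈ -38222.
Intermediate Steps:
w(R) = 2*R (w(R) = R + R = 2*R)
-38227 + w(70/104 - 97/(-57)) = -38227 + 2*(70/104 - 97/(-57)) = -38227 + 2*(70*(1/104) - 97*(-1/57)) = -38227 + 2*(35/52 + 97/57) = -38227 + 2*(7039/2964) = -38227 + 7039/1482 = -56645375/1482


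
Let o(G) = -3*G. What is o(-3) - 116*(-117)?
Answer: 13581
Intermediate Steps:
o(-3) - 116*(-117) = -3*(-3) - 116*(-117) = 9 + 13572 = 13581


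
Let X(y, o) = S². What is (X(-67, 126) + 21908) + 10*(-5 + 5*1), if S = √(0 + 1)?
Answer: 21909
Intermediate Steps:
S = 1 (S = √1 = 1)
X(y, o) = 1 (X(y, o) = 1² = 1)
(X(-67, 126) + 21908) + 10*(-5 + 5*1) = (1 + 21908) + 10*(-5 + 5*1) = 21909 + 10*(-5 + 5) = 21909 + 10*0 = 21909 + 0 = 21909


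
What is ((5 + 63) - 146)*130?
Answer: -10140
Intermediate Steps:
((5 + 63) - 146)*130 = (68 - 146)*130 = -78*130 = -10140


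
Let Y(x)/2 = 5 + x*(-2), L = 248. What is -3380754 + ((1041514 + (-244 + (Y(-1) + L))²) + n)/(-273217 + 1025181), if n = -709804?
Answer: -1271102484411/375982 ≈ -3.3808e+6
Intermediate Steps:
Y(x) = 10 - 4*x (Y(x) = 2*(5 + x*(-2)) = 2*(5 - 2*x) = 10 - 4*x)
-3380754 + ((1041514 + (-244 + (Y(-1) + L))²) + n)/(-273217 + 1025181) = -3380754 + ((1041514 + (-244 + ((10 - 4*(-1)) + 248))²) - 709804)/(-273217 + 1025181) = -3380754 + ((1041514 + (-244 + ((10 + 4) + 248))²) - 709804)/751964 = -3380754 + ((1041514 + (-244 + (14 + 248))²) - 709804)*(1/751964) = -3380754 + ((1041514 + (-244 + 262)²) - 709804)*(1/751964) = -3380754 + ((1041514 + 18²) - 709804)*(1/751964) = -3380754 + ((1041514 + 324) - 709804)*(1/751964) = -3380754 + (1041838 - 709804)*(1/751964) = -3380754 + 332034*(1/751964) = -3380754 + 166017/375982 = -1271102484411/375982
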